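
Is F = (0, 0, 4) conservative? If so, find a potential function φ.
Yes, F is conservative. φ = 4*z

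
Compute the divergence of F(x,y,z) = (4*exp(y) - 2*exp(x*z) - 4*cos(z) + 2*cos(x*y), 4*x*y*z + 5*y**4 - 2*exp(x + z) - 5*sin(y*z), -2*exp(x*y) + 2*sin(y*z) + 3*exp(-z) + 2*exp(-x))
4*x*z + 20*y**3 - 2*y*sin(x*y) + 2*y*cos(y*z) - 2*z*exp(x*z) - 5*z*cos(y*z) - 3*exp(-z)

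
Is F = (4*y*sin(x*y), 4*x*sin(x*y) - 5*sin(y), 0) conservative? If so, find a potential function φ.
Yes, F is conservative. φ = 5*cos(y) - 4*cos(x*y)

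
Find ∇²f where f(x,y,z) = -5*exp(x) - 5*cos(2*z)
-5*exp(x) + 20*cos(2*z)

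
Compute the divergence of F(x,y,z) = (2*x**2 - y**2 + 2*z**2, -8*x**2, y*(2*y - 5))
4*x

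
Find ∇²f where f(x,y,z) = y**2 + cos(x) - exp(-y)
-cos(x) + 2 - exp(-y)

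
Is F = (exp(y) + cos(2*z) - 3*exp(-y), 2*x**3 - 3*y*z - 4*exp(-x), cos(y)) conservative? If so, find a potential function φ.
No, ∇×F = (3*y - sin(y), -2*sin(2*z), 6*x**2 - exp(y) - 3*exp(-y) + 4*exp(-x)) ≠ 0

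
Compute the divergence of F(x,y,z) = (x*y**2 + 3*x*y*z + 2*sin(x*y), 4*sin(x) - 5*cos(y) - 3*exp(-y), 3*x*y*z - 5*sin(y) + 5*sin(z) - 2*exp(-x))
3*x*y + y**2 + 3*y*z + 2*y*cos(x*y) + 5*sin(y) + 5*cos(z) + 3*exp(-y)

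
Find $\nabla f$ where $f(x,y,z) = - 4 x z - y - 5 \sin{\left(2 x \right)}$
(-4*z - 10*cos(2*x), -1, -4*x)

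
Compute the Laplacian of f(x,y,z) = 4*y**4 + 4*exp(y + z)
48*y**2 + 8*exp(y + z)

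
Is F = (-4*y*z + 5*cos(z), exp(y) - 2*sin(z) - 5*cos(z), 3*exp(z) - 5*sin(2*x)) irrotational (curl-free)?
No, ∇×F = (-5*sin(z) + 2*cos(z), -4*y - 5*sin(z) + 10*cos(2*x), 4*z)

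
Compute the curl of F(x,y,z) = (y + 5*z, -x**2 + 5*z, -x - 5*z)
(-5, 6, -2*x - 1)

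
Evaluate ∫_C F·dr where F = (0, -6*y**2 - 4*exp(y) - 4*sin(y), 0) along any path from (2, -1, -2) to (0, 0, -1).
-4*cos(1) - 2 + 4*exp(-1)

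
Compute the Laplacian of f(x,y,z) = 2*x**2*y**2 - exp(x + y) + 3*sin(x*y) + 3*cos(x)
-3*x**2*sin(x*y) + 4*x**2 - 3*y**2*sin(x*y) + 4*y**2 - 2*exp(x + y) - 3*cos(x)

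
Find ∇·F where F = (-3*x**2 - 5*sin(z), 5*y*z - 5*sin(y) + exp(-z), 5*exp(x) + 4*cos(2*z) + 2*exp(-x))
-6*x + 5*z - 8*sin(2*z) - 5*cos(y)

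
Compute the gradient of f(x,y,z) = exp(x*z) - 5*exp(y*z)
(z*exp(x*z), -5*z*exp(y*z), x*exp(x*z) - 5*y*exp(y*z))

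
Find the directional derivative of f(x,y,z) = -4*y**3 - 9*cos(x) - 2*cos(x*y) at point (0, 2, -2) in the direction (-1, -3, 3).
144*sqrt(19)/19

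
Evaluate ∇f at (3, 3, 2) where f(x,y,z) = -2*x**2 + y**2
(-12, 6, 0)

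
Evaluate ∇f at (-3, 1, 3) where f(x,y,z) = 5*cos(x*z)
(15*sin(9), 0, -15*sin(9))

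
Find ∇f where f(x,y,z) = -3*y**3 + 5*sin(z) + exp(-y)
(0, -9*y**2 - exp(-y), 5*cos(z))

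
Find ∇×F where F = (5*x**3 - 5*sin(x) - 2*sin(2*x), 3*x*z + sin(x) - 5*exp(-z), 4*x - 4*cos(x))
(-3*x - 5*exp(-z), -4*sin(x) - 4, 3*z + cos(x))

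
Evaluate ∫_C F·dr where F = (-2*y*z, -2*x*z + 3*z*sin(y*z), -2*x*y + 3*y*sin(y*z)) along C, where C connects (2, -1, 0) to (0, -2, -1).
3 - 3*cos(2)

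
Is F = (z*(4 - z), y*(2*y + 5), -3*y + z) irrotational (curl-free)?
No, ∇×F = (-3, 4 - 2*z, 0)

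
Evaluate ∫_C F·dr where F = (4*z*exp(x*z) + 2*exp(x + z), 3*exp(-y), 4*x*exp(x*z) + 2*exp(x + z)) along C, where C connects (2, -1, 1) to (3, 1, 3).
(-3 + (-2*exp(2) - 4*E + 3 + 2*exp(5) + 4*exp(8))*exp(2))*exp(-1)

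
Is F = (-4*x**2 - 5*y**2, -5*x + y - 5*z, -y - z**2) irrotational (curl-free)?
No, ∇×F = (4, 0, 10*y - 5)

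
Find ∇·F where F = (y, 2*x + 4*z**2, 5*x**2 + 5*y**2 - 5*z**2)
-10*z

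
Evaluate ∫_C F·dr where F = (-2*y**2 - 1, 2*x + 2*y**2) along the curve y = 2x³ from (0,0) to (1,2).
130/21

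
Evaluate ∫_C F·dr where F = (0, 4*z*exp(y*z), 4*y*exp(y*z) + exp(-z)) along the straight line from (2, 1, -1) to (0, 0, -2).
-exp(2) - 4*exp(-1) + E + 4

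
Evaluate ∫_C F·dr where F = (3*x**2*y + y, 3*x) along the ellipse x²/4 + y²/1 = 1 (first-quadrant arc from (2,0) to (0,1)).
-pi/2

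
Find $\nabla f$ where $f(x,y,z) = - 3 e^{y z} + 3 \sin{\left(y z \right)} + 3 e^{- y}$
(0, 3*(z*(-exp(y*z) + cos(y*z))*exp(y) - 1)*exp(-y), 3*y*(-exp(y*z) + cos(y*z)))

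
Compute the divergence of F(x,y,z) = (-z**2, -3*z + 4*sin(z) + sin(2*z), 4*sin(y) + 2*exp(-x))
0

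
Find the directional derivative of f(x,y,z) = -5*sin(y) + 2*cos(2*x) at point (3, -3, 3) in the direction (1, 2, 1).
-sqrt(6)*(5*cos(3) + 2*sin(6))/3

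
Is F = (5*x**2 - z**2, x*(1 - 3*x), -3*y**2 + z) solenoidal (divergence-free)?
No, ∇·F = 10*x + 1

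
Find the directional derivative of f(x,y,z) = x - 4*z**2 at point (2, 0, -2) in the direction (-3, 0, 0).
-1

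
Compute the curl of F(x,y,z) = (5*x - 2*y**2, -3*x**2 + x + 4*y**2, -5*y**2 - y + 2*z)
(-10*y - 1, 0, -6*x + 4*y + 1)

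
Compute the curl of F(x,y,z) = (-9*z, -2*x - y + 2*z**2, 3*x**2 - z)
(-4*z, -6*x - 9, -2)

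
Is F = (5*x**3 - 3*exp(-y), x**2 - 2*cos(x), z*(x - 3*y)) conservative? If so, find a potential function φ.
No, ∇×F = (-3*z, -z, 2*x + 2*sin(x) - 3*exp(-y)) ≠ 0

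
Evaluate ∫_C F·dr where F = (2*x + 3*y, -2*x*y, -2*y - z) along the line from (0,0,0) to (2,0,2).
2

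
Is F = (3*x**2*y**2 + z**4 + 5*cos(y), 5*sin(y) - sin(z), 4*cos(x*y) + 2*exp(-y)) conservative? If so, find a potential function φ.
No, ∇×F = (-4*x*sin(x*y) + cos(z) - 2*exp(-y), 4*y*sin(x*y) + 4*z**3, -6*x**2*y + 5*sin(y)) ≠ 0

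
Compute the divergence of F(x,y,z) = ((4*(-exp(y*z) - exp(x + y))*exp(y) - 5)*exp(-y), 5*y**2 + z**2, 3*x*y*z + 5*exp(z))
3*x*y + 10*y + 5*exp(z) - 4*exp(x + y)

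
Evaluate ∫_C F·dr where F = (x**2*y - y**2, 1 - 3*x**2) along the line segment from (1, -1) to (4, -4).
-99/4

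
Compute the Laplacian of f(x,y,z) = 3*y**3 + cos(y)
18*y - cos(y)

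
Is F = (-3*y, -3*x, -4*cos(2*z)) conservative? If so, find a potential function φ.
Yes, F is conservative. φ = -3*x*y - 2*sin(2*z)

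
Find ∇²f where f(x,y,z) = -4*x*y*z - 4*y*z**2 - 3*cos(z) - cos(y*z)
y**2*cos(y*z) - 8*y + z**2*cos(y*z) + 3*cos(z)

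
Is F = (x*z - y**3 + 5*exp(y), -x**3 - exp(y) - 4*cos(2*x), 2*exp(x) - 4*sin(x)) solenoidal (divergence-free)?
No, ∇·F = z - exp(y)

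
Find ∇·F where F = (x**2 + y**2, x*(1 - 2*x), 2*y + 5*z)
2*x + 5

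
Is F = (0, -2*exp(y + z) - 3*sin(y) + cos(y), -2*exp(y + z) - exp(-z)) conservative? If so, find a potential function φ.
Yes, F is conservative. φ = -2*exp(y + z) + sin(y) + 3*cos(y) + exp(-z)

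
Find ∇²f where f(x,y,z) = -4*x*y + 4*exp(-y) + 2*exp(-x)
4*exp(-y) + 2*exp(-x)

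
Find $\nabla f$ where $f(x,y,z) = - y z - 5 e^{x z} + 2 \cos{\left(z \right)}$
(-5*z*exp(x*z), -z, -5*x*exp(x*z) - y - 2*sin(z))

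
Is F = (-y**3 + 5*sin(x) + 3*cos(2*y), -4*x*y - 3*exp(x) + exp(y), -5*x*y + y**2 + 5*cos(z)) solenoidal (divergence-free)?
No, ∇·F = -4*x + exp(y) - 5*sin(z) + 5*cos(x)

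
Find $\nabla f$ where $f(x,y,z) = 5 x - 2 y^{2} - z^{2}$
(5, -4*y, -2*z)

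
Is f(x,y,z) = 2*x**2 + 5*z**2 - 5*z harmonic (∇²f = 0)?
No, ∇²f = 14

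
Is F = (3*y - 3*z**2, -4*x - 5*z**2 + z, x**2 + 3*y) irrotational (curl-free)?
No, ∇×F = (10*z + 2, -2*x - 6*z, -7)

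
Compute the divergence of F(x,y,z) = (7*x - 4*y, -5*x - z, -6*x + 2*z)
9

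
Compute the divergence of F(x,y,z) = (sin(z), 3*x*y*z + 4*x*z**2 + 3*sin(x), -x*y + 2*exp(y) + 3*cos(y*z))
3*x*z - 3*y*sin(y*z)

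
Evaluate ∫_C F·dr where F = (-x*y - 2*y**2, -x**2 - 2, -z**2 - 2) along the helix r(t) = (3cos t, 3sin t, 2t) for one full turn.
-64*pi**3/3 - 8*pi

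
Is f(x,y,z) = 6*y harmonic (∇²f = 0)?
Yes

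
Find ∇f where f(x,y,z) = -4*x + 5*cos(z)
(-4, 0, -5*sin(z))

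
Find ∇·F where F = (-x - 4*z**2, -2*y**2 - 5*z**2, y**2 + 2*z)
1 - 4*y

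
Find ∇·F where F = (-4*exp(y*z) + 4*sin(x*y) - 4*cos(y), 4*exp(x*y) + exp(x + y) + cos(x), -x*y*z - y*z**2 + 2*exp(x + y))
-x*y + 4*x*exp(x*y) - 2*y*z + 4*y*cos(x*y) + exp(x + y)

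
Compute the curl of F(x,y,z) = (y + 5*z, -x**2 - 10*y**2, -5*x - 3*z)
(0, 10, -2*x - 1)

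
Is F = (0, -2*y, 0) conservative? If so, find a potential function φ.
Yes, F is conservative. φ = -y**2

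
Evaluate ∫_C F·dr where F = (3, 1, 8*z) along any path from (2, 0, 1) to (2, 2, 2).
14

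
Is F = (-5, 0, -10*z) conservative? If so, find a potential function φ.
Yes, F is conservative. φ = -5*x - 5*z**2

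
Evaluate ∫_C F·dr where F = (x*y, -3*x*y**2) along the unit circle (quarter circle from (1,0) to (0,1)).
-3*pi/16 - 1/3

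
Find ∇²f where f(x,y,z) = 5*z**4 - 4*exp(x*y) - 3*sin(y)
-4*x**2*exp(x*y) - 4*y**2*exp(x*y) + 60*z**2 + 3*sin(y)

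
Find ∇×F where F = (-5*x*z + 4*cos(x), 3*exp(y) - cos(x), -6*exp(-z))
(0, -5*x, sin(x))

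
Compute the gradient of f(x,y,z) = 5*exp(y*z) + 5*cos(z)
(0, 5*z*exp(y*z), 5*y*exp(y*z) - 5*sin(z))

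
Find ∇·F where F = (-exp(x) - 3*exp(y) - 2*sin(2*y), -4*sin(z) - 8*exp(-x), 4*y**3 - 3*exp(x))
-exp(x)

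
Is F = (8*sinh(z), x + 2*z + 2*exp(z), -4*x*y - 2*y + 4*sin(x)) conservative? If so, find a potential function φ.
No, ∇×F = (-4*x - 2*exp(z) - 4, 4*y - 4*cos(x) + 8*cosh(z), 1) ≠ 0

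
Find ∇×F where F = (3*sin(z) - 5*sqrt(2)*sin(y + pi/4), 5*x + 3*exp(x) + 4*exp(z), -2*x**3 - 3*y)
(-4*exp(z) - 3, 6*x**2 + 3*cos(z), 3*exp(x) + 5*sqrt(2)*cos(y + pi/4) + 5)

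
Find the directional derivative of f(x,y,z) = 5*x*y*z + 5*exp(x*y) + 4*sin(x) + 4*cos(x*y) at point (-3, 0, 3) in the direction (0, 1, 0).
-60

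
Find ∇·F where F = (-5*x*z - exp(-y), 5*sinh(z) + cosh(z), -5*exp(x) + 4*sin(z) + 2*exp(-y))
-5*z + 4*cos(z)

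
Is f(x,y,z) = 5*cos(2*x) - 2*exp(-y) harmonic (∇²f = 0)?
No, ∇²f = -20*cos(2*x) - 2*exp(-y)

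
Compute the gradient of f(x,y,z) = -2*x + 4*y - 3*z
(-2, 4, -3)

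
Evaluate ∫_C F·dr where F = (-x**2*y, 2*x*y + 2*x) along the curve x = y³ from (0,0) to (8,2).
-1432/5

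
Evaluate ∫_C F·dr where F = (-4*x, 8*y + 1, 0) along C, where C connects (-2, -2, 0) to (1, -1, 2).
-5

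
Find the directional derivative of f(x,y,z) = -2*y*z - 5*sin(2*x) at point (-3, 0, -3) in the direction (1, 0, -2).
-2*sqrt(5)*cos(6)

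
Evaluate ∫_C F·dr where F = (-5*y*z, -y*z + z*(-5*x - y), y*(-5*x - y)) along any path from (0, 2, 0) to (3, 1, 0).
0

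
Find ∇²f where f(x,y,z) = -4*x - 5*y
0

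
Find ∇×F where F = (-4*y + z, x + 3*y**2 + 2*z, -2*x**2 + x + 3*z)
(-2, 4*x, 5)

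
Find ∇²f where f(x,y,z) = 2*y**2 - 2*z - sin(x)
sin(x) + 4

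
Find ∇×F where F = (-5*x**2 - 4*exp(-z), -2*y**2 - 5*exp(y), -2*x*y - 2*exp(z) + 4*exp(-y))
(-2*x - 4*exp(-y), 2*y + 4*exp(-z), 0)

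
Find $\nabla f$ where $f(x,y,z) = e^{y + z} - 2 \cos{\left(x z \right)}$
(2*z*sin(x*z), exp(y + z), 2*x*sin(x*z) + exp(y + z))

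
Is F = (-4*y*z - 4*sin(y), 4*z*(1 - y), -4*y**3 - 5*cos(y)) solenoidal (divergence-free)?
No, ∇·F = -4*z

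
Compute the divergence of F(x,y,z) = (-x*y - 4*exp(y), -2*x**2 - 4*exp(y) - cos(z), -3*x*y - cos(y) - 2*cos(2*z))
-y - 4*exp(y) + 4*sin(2*z)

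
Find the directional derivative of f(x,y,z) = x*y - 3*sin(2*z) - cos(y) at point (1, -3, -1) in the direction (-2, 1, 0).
sqrt(5)*(7 - sin(3))/5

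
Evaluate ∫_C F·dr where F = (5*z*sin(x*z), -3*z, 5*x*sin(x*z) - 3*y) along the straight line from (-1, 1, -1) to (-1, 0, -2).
-3 - 5*cos(2) + 5*cos(1)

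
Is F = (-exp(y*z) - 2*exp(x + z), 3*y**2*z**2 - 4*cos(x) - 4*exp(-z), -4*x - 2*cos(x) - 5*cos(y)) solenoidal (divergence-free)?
No, ∇·F = 6*y*z**2 - 2*exp(x + z)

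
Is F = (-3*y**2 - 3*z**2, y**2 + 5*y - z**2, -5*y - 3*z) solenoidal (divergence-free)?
No, ∇·F = 2*y + 2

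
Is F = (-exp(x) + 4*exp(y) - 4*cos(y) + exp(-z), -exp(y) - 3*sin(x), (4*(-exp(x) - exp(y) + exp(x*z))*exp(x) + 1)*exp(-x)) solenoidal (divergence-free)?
No, ∇·F = 4*x*exp(x*z) - exp(x) - exp(y)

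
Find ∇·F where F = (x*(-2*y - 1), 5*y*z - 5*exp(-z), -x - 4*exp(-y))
-2*y + 5*z - 1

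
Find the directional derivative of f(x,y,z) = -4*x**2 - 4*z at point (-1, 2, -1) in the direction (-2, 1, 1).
-10*sqrt(6)/3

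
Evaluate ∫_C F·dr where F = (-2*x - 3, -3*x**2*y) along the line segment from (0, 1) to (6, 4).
-405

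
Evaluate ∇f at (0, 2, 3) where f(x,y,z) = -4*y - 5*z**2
(0, -4, -30)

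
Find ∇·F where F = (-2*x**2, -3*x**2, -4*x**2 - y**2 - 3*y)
-4*x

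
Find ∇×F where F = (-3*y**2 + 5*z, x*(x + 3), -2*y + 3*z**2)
(-2, 5, 2*x + 6*y + 3)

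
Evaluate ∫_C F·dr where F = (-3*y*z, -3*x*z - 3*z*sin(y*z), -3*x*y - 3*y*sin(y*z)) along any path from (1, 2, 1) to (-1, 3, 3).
3*cos(9) - 3*cos(2) + 33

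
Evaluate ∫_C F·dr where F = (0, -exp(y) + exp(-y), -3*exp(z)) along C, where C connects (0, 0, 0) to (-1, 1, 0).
2 - 2*cosh(1)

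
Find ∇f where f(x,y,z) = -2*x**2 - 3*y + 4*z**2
(-4*x, -3, 8*z)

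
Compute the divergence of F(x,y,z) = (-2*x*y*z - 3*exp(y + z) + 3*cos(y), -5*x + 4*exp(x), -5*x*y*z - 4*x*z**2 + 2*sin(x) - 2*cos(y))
-5*x*y - 8*x*z - 2*y*z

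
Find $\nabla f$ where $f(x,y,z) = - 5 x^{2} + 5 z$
(-10*x, 0, 5)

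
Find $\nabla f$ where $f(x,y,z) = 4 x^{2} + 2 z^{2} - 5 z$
(8*x, 0, 4*z - 5)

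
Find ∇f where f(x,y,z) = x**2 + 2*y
(2*x, 2, 0)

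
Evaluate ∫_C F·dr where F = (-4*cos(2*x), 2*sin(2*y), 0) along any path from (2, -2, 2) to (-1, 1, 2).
2*sin(4) + cos(4) - cos(2) + 2*sin(2)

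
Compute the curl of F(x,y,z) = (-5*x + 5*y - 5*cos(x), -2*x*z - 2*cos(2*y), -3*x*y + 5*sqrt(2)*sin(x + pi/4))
(-x, 3*y - 5*sqrt(2)*cos(x + pi/4), -2*z - 5)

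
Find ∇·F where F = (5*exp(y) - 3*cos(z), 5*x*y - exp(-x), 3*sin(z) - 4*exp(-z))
5*x + 3*cos(z) + 4*exp(-z)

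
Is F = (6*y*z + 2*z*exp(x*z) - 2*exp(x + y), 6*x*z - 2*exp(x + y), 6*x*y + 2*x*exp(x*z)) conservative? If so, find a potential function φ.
Yes, F is conservative. φ = 6*x*y*z + 2*exp(x*z) - 2*exp(x + y)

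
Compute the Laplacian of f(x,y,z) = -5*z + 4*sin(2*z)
-16*sin(2*z)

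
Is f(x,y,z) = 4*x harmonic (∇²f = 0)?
Yes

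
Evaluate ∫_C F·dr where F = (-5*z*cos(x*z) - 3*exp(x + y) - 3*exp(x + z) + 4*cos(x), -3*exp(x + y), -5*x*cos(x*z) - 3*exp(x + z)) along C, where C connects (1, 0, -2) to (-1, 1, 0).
-8*sin(1) - 5*sin(2) - 3 + 3*E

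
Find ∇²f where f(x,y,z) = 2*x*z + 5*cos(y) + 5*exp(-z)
-5*cos(y) + 5*exp(-z)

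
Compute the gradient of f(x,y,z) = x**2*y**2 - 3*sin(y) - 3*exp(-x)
(2*x*y**2 + 3*exp(-x), 2*x**2*y - 3*cos(y), 0)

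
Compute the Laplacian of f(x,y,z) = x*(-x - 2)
-2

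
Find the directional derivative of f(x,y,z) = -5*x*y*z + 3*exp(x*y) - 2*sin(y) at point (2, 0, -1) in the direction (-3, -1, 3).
-14*sqrt(19)/19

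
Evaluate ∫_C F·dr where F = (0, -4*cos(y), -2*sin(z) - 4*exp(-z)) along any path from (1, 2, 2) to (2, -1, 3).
2*cos(3) - 4*exp(-2) + 4*exp(-3) - 2*cos(2) + 4*sin(1) + 4*sin(2)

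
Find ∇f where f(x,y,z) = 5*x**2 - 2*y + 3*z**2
(10*x, -2, 6*z)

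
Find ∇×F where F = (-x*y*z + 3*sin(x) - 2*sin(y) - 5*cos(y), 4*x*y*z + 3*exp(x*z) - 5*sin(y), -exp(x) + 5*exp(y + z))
(-4*x*y - 3*x*exp(x*z) + 5*exp(y + z), -x*y + exp(x), x*z + 4*y*z + 3*z*exp(x*z) - 5*sin(y) + 2*cos(y))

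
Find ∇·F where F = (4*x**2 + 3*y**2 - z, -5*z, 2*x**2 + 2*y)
8*x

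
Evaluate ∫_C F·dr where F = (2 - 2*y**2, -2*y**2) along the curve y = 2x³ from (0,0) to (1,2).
-94/21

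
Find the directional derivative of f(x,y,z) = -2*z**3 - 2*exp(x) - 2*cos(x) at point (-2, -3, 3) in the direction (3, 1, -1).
6*sqrt(11)*(-exp(2)*sin(2) - 1 + 9*exp(2))*exp(-2)/11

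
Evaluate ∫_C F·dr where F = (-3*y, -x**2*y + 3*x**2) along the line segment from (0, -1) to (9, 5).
-135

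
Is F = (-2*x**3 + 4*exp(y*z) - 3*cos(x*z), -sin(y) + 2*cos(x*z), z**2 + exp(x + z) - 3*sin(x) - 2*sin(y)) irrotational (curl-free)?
No, ∇×F = (2*x*sin(x*z) - 2*cos(y), 3*x*sin(x*z) + 4*y*exp(y*z) - exp(x + z) + 3*cos(x), -2*z*(2*exp(y*z) + sin(x*z)))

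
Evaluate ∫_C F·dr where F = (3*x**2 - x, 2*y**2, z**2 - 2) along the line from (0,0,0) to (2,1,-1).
25/3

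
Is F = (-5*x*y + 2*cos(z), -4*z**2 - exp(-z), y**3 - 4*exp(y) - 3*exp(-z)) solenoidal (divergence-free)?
No, ∇·F = -5*y + 3*exp(-z)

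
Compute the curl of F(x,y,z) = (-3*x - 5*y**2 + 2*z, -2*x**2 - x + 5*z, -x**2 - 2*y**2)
(-4*y - 5, 2*x + 2, -4*x + 10*y - 1)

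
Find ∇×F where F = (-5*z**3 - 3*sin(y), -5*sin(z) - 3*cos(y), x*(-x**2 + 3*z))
(5*cos(z), 3*x**2 - 15*z**2 - 3*z, 3*cos(y))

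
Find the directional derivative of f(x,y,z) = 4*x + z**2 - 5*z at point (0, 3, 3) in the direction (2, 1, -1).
7*sqrt(6)/6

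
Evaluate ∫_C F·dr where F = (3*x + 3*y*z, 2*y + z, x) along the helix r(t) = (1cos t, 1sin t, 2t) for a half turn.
-3*pi**2/2 - 4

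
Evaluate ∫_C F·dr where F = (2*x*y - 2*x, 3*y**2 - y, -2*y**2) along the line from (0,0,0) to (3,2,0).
9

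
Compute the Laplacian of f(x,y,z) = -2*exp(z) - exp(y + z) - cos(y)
-2*exp(z) - 2*exp(y + z) + cos(y)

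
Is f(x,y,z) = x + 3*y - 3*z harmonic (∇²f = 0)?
Yes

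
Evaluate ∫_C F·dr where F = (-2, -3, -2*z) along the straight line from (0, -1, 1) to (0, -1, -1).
0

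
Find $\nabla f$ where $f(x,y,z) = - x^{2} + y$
(-2*x, 1, 0)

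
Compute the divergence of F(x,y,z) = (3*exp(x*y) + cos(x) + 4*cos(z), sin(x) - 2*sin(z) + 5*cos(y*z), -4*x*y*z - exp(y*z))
-4*x*y + 3*y*exp(x*y) - y*exp(y*z) - 5*z*sin(y*z) - sin(x)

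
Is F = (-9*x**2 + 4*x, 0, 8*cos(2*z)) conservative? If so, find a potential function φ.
Yes, F is conservative. φ = -3*x**3 + 2*x**2 + 4*sin(2*z)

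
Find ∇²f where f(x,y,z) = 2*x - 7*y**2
-14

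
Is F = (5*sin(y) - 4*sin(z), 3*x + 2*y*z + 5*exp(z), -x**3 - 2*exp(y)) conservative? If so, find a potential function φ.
No, ∇×F = (-2*y - 2*exp(y) - 5*exp(z), 3*x**2 - 4*cos(z), 3 - 5*cos(y)) ≠ 0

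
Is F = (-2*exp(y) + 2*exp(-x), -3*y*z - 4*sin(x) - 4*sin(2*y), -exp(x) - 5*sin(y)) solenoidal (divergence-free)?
No, ∇·F = -3*z - 8*cos(2*y) - 2*exp(-x)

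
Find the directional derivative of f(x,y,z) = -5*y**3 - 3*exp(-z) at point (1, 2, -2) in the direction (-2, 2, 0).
-30*sqrt(2)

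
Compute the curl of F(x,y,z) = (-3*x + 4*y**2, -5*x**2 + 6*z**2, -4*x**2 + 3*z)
(-12*z, 8*x, -10*x - 8*y)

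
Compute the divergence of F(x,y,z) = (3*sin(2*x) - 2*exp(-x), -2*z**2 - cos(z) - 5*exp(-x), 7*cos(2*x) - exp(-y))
6*cos(2*x) + 2*exp(-x)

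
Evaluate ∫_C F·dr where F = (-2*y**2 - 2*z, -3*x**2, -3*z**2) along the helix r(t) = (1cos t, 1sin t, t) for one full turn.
-8*pi**3 - 4*pi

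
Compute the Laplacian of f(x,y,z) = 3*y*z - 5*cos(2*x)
20*cos(2*x)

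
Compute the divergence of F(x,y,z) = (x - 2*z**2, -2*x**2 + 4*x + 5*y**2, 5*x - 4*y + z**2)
10*y + 2*z + 1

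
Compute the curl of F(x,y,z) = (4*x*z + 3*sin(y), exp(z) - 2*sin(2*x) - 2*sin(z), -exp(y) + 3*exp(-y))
(-exp(y) - exp(z) + 2*cos(z) - 3*exp(-y), 4*x, -4*cos(2*x) - 3*cos(y))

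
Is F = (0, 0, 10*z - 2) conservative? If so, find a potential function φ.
Yes, F is conservative. φ = z*(5*z - 2)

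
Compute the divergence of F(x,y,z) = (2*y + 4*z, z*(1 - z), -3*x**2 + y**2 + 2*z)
2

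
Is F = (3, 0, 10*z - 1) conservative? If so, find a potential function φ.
Yes, F is conservative. φ = 3*x + 5*z**2 - z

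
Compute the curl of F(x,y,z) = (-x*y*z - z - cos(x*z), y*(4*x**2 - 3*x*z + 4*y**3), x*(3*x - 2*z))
(3*x*y, -x*y + x*sin(x*z) - 6*x + 2*z - 1, x*z + y*(8*x - 3*z))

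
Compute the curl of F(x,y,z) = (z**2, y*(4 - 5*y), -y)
(-1, 2*z, 0)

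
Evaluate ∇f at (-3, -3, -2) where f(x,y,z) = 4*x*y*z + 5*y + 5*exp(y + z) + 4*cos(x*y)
(12*sin(9) + 24, 5*exp(-5) + 12*sin(9) + 29, 5*exp(-5) + 36)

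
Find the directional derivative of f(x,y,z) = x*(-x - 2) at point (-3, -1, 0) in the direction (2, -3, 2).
8*sqrt(17)/17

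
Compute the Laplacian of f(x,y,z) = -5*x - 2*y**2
-4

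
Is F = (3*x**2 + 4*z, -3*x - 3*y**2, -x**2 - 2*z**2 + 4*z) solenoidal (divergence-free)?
No, ∇·F = 6*x - 6*y - 4*z + 4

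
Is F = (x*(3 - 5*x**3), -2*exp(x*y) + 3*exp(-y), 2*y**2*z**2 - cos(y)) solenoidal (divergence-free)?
No, ∇·F = -20*x**3 - 2*x*exp(x*y) + 4*y**2*z + 3 - 3*exp(-y)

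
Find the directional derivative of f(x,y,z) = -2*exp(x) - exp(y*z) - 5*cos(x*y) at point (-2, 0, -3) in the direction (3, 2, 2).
-6*sqrt(17)*(1 - exp(2))*exp(-2)/17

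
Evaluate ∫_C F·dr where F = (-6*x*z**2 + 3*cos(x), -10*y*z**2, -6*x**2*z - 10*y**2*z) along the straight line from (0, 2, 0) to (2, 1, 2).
-68 + 3*sin(2)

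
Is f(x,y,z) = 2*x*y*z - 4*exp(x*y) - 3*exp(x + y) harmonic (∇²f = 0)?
No, ∇²f = -4*x**2*exp(x*y) - 4*y**2*exp(x*y) - 6*exp(x + y)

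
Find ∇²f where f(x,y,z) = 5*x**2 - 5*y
10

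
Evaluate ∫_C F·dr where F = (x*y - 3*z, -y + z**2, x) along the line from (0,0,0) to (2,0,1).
-2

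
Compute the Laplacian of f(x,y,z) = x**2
2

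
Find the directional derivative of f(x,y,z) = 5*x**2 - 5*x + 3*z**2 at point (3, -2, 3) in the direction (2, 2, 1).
68/3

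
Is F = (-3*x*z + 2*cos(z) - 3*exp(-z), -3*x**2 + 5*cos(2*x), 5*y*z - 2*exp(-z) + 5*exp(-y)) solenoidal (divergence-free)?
No, ∇·F = 5*y - 3*z + 2*exp(-z)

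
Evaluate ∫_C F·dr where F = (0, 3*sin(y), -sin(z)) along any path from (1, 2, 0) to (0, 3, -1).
3*cos(2) - 1 + cos(1) - 3*cos(3)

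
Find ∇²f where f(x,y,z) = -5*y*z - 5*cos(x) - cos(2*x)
5*cos(x) + 4*cos(2*x)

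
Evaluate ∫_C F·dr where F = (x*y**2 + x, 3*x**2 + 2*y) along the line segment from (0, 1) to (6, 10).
1404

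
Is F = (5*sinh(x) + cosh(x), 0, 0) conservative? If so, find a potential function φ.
Yes, F is conservative. φ = sinh(x) + 5*cosh(x)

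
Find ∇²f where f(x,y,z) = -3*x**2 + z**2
-4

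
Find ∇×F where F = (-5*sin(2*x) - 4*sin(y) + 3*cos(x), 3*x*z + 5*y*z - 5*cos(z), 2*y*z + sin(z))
(-3*x - 5*y + 2*z - 5*sin(z), 0, 3*z + 4*cos(y))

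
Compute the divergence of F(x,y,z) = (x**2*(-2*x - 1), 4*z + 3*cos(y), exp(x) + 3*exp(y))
-6*x**2 - 2*x - 3*sin(y)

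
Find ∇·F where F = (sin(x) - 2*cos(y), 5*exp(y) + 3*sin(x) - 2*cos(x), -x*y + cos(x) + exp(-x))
5*exp(y) + cos(x)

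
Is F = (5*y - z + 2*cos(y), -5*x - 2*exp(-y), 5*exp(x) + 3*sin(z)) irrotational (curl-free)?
No, ∇×F = (0, -5*exp(x) - 1, 2*sin(y) - 10)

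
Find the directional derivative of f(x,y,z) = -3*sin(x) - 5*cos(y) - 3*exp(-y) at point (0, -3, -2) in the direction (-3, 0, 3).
3*sqrt(2)/2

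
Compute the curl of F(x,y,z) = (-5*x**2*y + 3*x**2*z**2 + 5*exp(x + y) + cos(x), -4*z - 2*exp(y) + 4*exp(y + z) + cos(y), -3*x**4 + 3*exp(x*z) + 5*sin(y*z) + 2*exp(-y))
(5*z*cos(y*z) - 4*exp(y + z) + 4 - 2*exp(-y), 12*x**3 + 6*x**2*z - 3*z*exp(x*z), 5*x**2 - 5*exp(x + y))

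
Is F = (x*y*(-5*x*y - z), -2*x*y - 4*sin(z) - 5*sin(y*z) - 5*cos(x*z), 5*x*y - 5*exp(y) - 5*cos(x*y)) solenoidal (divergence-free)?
No, ∇·F = -10*x*y**2 - 2*x - y*z - 5*z*cos(y*z)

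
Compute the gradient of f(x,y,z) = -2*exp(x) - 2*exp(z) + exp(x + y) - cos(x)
(-2*exp(x) + exp(x + y) + sin(x), exp(x + y), -2*exp(z))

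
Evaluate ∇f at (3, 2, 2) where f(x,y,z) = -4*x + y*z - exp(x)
(-exp(3) - 4, 2, 2)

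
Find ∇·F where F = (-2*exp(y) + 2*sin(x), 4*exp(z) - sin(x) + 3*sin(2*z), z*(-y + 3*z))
-y + 6*z + 2*cos(x)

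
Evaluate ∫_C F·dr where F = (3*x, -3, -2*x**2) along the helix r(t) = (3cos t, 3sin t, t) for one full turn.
-18*pi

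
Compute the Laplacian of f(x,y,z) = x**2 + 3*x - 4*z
2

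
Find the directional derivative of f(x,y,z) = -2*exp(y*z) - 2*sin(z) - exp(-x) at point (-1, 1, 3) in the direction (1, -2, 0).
sqrt(5)*E*(1 + 12*exp(2))/5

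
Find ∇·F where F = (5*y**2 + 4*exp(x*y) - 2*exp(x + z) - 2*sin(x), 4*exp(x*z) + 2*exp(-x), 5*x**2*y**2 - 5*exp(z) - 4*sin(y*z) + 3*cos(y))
4*y*exp(x*y) - 4*y*cos(y*z) - 5*exp(z) - 2*exp(x + z) - 2*cos(x)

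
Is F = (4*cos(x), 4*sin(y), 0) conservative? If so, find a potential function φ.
Yes, F is conservative. φ = 4*sin(x) - 4*cos(y)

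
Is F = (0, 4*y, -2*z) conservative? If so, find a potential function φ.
Yes, F is conservative. φ = 2*y**2 - z**2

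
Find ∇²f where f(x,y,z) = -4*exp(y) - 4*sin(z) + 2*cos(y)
-4*exp(y) + 4*sin(z) - 2*cos(y)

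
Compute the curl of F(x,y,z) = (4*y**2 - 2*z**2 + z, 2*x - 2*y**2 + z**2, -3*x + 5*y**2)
(10*y - 2*z, 4 - 4*z, 2 - 8*y)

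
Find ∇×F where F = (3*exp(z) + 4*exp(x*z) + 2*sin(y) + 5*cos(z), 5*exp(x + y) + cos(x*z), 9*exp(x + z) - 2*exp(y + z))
(x*sin(x*z) - 2*exp(y + z), 4*x*exp(x*z) + 3*exp(z) - 9*exp(x + z) - 5*sin(z), -z*sin(x*z) + 5*exp(x + y) - 2*cos(y))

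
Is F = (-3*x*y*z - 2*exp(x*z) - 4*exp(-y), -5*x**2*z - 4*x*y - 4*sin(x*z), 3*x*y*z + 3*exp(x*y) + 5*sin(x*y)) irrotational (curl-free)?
No, ∇×F = (x*(5*x + 3*z + 3*exp(x*y) + 5*cos(x*y) + 4*cos(x*z)), -3*x*y - 2*x*exp(x*z) - 3*y*z - 3*y*exp(x*y) - 5*y*cos(x*y), -7*x*z - 4*y - 4*z*cos(x*z) - 4*exp(-y))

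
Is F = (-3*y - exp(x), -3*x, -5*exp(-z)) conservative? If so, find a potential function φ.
Yes, F is conservative. φ = -3*x*y - exp(x) + 5*exp(-z)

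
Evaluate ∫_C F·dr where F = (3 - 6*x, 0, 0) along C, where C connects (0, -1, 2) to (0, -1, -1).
0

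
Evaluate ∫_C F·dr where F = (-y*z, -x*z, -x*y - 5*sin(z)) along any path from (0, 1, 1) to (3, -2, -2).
-12 - 5*cos(1) + 5*cos(2)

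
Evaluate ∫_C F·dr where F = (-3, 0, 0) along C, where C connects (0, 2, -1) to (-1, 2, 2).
3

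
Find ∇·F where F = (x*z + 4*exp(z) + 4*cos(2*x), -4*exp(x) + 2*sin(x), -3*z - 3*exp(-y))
z - 8*sin(2*x) - 3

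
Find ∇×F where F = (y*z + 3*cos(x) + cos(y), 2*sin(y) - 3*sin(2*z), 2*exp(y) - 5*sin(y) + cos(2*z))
(2*exp(y) - 5*cos(y) + 6*cos(2*z), y, -z + sin(y))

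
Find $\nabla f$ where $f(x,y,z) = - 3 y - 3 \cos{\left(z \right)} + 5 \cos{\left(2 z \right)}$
(0, -3, (3 - 20*cos(z))*sin(z))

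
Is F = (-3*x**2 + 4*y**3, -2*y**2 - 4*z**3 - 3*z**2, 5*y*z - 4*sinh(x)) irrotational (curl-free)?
No, ∇×F = (z*(12*z + 11), 4*cosh(x), -12*y**2)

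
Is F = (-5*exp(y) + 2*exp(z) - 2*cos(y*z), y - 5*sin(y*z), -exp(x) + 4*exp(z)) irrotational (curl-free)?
No, ∇×F = (5*y*cos(y*z), 2*y*sin(y*z) + exp(x) + 2*exp(z), -2*z*sin(y*z) + 5*exp(y))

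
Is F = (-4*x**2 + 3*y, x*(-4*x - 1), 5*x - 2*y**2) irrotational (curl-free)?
No, ∇×F = (-4*y, -5, -8*x - 4)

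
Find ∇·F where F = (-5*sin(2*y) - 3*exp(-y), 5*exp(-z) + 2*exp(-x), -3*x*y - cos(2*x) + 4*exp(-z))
-4*exp(-z)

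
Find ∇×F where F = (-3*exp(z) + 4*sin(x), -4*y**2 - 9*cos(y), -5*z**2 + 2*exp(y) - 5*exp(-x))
(2*exp(y), -3*exp(z) - 5*exp(-x), 0)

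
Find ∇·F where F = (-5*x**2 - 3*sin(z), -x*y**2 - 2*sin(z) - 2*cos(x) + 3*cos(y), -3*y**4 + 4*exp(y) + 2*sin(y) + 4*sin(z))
-2*x*y - 10*x - 3*sin(y) + 4*cos(z)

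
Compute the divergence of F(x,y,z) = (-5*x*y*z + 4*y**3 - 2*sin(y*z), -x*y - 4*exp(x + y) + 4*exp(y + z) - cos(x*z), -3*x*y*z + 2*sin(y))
-3*x*y - x - 5*y*z - 4*exp(x + y) + 4*exp(y + z)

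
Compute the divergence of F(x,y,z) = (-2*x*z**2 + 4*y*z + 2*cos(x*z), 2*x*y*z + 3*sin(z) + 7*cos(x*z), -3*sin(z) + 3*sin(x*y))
2*x*z - 2*z**2 - 2*z*sin(x*z) - 3*cos(z)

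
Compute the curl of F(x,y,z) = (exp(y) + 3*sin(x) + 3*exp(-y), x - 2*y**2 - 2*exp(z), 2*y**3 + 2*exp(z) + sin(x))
(6*y**2 + 2*exp(z), -cos(x), -exp(y) + 1 + 3*exp(-y))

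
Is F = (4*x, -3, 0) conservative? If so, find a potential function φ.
Yes, F is conservative. φ = 2*x**2 - 3*y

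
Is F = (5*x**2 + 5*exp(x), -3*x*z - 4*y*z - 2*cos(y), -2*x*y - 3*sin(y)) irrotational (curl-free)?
No, ∇×F = (x + 4*y - 3*cos(y), 2*y, -3*z)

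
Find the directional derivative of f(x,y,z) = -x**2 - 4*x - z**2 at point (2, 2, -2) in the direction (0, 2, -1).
-4*sqrt(5)/5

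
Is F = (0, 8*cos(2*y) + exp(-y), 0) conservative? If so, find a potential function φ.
Yes, F is conservative. φ = 4*sin(2*y) - exp(-y)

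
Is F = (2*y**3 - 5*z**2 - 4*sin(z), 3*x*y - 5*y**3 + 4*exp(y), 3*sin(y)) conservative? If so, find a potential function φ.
No, ∇×F = (3*cos(y), -10*z - 4*cos(z), 3*y*(1 - 2*y)) ≠ 0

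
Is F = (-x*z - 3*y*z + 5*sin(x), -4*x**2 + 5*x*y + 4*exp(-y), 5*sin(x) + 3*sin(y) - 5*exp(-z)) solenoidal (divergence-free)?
No, ∇·F = 5*x - z + 5*cos(x) + 5*exp(-z) - 4*exp(-y)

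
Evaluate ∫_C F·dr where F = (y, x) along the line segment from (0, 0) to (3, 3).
9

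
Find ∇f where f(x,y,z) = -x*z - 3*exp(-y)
(-z, 3*exp(-y), -x)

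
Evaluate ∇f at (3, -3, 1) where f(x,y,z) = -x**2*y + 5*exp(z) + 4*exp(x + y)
(22, -5, 5*E)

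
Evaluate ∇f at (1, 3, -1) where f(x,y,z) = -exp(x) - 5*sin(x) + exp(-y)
(-E - 5*cos(1), -exp(-3), 0)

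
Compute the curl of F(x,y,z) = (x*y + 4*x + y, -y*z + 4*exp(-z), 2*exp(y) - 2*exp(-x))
(y + 2*exp(y) + 4*exp(-z), -2*exp(-x), -x - 1)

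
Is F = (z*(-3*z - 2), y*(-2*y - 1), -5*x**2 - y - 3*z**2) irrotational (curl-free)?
No, ∇×F = (-1, 10*x - 6*z - 2, 0)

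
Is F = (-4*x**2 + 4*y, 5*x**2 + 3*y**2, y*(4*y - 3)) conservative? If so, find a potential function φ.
No, ∇×F = (8*y - 3, 0, 10*x - 4) ≠ 0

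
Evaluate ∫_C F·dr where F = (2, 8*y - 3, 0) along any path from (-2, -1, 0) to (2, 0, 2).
1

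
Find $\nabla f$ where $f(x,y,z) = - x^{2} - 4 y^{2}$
(-2*x, -8*y, 0)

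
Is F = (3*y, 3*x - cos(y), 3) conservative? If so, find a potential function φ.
Yes, F is conservative. φ = 3*x*y + 3*z - sin(y)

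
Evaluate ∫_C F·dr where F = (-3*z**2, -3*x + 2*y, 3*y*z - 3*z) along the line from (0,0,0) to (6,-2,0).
22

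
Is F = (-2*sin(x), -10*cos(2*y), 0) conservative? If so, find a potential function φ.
Yes, F is conservative. φ = -5*sin(2*y) + 2*cos(x)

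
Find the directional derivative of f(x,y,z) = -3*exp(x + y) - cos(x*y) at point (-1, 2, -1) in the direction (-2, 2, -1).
2*sin(2)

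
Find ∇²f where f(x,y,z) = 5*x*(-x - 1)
-10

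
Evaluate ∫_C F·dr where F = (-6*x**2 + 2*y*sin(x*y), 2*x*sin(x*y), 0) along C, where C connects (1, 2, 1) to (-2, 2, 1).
2*cos(2) - 2*cos(4) + 18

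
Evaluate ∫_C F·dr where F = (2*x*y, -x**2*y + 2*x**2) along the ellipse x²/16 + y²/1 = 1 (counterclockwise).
0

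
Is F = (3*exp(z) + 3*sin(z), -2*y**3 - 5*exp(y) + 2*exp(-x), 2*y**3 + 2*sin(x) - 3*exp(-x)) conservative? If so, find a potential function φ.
No, ∇×F = (6*y**2, 3*exp(z) - 2*cos(x) + 3*cos(z) - 3*exp(-x), -2*exp(-x)) ≠ 0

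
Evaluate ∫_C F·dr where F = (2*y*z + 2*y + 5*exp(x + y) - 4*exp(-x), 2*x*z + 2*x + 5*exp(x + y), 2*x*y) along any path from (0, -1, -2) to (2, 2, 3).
-5*exp(-1) + 4*exp(-2) + 28 + 5*exp(4)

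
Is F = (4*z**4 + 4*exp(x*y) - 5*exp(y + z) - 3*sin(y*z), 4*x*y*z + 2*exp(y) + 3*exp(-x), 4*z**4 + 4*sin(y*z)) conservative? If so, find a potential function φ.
No, ∇×F = (-4*x*y + 4*z*cos(y*z), -3*y*cos(y*z) + 16*z**3 - 5*exp(y + z), -4*x*exp(x*y) + 4*y*z + 3*z*cos(y*z) + 5*exp(y + z) - 3*exp(-x)) ≠ 0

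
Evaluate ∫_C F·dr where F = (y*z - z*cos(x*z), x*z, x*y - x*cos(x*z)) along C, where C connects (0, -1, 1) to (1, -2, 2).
-4 - sin(2)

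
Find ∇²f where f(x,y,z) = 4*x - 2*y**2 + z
-4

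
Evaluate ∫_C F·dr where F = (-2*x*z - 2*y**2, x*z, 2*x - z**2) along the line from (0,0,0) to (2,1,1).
-5/3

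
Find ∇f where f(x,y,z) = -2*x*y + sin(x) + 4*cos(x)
(-2*y - 4*sin(x) + cos(x), -2*x, 0)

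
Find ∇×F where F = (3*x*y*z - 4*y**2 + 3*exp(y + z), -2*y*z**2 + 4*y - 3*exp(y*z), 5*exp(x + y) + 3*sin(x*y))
(3*x*cos(x*y) + 4*y*z + 3*y*exp(y*z) + 5*exp(x + y), 3*x*y - 3*y*cos(x*y) - 5*exp(x + y) + 3*exp(y + z), -3*x*z + 8*y - 3*exp(y + z))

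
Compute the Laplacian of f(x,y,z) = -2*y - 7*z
0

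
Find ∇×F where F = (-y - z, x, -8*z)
(0, -1, 2)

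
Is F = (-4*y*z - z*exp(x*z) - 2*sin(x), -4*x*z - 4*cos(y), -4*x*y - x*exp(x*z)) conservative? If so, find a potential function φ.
Yes, F is conservative. φ = -4*x*y*z - exp(x*z) - 4*sin(y) + 2*cos(x)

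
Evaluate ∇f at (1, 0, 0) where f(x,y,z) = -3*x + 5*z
(-3, 0, 5)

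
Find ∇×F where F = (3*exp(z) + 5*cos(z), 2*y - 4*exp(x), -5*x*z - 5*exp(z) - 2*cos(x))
(0, 5*z + 3*exp(z) - 2*sin(x) - 5*sin(z), -4*exp(x))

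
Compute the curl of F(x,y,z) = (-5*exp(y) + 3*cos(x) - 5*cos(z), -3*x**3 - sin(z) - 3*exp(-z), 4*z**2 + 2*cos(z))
(cos(z) - 3*exp(-z), 5*sin(z), -9*x**2 + 5*exp(y))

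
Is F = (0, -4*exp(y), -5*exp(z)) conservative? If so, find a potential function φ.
Yes, F is conservative. φ = -4*exp(y) - 5*exp(z)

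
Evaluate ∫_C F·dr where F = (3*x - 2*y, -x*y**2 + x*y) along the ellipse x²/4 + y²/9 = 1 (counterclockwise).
-3*pi/2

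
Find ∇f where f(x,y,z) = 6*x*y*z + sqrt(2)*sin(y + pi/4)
(6*y*z, 6*x*z + sqrt(2)*cos(y + pi/4), 6*x*y)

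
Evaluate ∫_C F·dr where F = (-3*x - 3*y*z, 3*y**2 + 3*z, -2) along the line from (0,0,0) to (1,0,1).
-7/2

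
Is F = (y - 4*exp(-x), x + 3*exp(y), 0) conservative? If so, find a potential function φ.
Yes, F is conservative. φ = x*y + 3*exp(y) + 4*exp(-x)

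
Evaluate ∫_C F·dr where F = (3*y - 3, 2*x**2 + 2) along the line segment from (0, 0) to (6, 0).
-18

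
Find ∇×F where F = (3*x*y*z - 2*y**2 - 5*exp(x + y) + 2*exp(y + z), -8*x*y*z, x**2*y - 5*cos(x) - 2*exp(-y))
(x**2 + 8*x*y + 2*exp(-y), x*y + 2*exp(y + z) - 5*sin(x), -3*x*z - 8*y*z + 4*y + 5*exp(x + y) - 2*exp(y + z))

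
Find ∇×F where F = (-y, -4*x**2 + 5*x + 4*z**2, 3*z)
(-8*z, 0, 6 - 8*x)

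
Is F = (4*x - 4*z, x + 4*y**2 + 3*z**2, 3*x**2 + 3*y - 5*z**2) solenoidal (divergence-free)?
No, ∇·F = 8*y - 10*z + 4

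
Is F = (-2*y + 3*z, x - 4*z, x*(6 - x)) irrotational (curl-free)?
No, ∇×F = (4, 2*x - 3, 3)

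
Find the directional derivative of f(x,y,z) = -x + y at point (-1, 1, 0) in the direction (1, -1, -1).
-2*sqrt(3)/3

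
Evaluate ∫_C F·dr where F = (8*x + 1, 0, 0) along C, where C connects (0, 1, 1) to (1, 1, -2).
5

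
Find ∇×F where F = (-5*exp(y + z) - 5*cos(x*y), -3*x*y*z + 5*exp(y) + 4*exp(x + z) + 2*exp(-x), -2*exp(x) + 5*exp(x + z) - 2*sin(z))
(3*x*y - 4*exp(x + z), 2*exp(x) - 5*exp(x + z) - 5*exp(y + z), ((-5*x*sin(x*y) - 3*y*z + 4*exp(x + z) + 5*exp(y + z))*exp(x) - 2)*exp(-x))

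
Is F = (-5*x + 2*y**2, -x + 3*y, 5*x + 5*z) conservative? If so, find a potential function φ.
No, ∇×F = (0, -5, -4*y - 1) ≠ 0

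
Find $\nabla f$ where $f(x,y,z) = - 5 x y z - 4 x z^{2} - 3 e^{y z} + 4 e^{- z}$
(z*(-5*y - 4*z), z*(-5*x - 3*exp(y*z)), -5*x*y - 8*x*z - 3*y*exp(y*z) - 4*exp(-z))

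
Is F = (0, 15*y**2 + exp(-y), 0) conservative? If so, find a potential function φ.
Yes, F is conservative. φ = 5*y**3 - exp(-y)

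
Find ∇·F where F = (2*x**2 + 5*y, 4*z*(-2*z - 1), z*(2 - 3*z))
4*x - 6*z + 2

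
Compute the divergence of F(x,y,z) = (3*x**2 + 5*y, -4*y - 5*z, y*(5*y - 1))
6*x - 4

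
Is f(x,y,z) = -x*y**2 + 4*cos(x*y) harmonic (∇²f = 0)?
No, ∇²f = -4*x**2*cos(x*y) - 2*x - 4*y**2*cos(x*y)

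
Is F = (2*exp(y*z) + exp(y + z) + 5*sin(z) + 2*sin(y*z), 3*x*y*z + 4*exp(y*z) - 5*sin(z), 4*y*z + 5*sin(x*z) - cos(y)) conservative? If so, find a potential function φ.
No, ∇×F = (-3*x*y - 4*y*exp(y*z) + 4*z + sin(y) + 5*cos(z), 2*y*exp(y*z) + 2*y*cos(y*z) - 5*z*cos(x*z) + exp(y + z) + 5*cos(z), 3*y*z - 2*z*exp(y*z) - 2*z*cos(y*z) - exp(y + z)) ≠ 0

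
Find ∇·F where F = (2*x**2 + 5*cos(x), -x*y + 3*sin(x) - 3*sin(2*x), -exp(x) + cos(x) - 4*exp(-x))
3*x - 5*sin(x)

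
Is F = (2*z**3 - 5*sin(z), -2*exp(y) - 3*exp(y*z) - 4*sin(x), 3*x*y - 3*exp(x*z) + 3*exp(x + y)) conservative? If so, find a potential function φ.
No, ∇×F = (3*x + 3*y*exp(y*z) + 3*exp(x + y), -3*y + 6*z**2 + 3*z*exp(x*z) - 3*exp(x + y) - 5*cos(z), -4*cos(x)) ≠ 0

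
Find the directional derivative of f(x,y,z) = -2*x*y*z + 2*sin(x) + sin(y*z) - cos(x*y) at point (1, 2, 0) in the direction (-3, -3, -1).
sqrt(19)*(-9*sin(2) - 6*cos(1) + 2)/19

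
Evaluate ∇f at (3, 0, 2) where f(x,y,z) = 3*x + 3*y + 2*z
(3, 3, 2)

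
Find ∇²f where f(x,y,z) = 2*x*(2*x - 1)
8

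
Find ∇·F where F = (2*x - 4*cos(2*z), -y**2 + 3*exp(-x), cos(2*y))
2 - 2*y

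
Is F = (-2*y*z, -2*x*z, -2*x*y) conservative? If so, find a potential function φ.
Yes, F is conservative. φ = -2*x*y*z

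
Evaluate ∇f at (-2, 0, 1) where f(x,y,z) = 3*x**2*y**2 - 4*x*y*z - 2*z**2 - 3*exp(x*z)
(-3*exp(-2), 8, -4 + 6*exp(-2))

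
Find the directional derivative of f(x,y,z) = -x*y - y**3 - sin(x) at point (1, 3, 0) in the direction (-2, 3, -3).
sqrt(22)*(-39 + cos(1))/11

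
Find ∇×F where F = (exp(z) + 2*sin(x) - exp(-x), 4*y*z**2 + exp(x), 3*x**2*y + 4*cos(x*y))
(3*x**2 - 4*x*sin(x*y) - 8*y*z, -6*x*y + 4*y*sin(x*y) + exp(z), exp(x))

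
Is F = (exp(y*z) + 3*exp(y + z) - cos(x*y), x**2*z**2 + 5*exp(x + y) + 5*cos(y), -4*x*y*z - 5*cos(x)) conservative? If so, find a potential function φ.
No, ∇×F = (2*x*z*(-x - 2), 4*y*z + y*exp(y*z) + 3*exp(y + z) - 5*sin(x), 2*x*z**2 - x*sin(x*y) - z*exp(y*z) + 5*exp(x + y) - 3*exp(y + z)) ≠ 0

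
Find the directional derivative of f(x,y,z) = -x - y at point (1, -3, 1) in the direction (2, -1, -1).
-sqrt(6)/6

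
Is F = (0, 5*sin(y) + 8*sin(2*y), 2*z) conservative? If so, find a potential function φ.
Yes, F is conservative. φ = z**2 - 5*cos(y) - 4*cos(2*y)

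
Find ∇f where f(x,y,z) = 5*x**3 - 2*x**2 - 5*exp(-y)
(x*(15*x - 4), 5*exp(-y), 0)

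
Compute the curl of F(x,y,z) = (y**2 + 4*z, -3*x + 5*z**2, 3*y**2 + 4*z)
(6*y - 10*z, 4, -2*y - 3)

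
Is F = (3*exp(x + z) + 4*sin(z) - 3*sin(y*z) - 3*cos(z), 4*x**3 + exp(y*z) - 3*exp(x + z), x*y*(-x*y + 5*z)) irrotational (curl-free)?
No, ∇×F = (-x**2*y - x*(x*y - 5*z) - y*exp(y*z) + 3*exp(x + z), 2*x*y**2 - 5*y*z - 3*y*cos(y*z) + 3*exp(x + z) + 3*sin(z) + 4*cos(z), 12*x**2 + 3*z*cos(y*z) - 3*exp(x + z))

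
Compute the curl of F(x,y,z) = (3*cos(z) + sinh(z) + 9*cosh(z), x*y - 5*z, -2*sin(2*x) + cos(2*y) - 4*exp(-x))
(5 - 2*sin(2*y), -3*sin(z) + 4*cos(2*x) + 9*sinh(z) + cosh(z) - 4*exp(-x), y)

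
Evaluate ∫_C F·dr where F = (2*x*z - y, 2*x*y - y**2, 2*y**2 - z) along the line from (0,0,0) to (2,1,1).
17/6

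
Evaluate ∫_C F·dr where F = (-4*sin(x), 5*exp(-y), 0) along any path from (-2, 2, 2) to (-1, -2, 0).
-10*sinh(2) - 4*cos(2) + 4*cos(1)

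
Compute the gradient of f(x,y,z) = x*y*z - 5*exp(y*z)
(y*z, z*(x - 5*exp(y*z)), y*(x - 5*exp(y*z)))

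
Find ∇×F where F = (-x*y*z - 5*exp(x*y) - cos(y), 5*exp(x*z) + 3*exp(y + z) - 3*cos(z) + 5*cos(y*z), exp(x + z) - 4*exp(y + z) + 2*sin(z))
(-5*x*exp(x*z) + 5*y*sin(y*z) - 7*exp(y + z) - 3*sin(z), -x*y - exp(x + z), x*z + 5*x*exp(x*y) + 5*z*exp(x*z) - sin(y))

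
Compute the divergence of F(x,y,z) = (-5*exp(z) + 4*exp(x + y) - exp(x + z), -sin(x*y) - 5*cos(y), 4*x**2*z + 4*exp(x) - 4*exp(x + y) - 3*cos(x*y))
4*x**2 - x*cos(x*y) + 4*exp(x + y) - exp(x + z) + 5*sin(y)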